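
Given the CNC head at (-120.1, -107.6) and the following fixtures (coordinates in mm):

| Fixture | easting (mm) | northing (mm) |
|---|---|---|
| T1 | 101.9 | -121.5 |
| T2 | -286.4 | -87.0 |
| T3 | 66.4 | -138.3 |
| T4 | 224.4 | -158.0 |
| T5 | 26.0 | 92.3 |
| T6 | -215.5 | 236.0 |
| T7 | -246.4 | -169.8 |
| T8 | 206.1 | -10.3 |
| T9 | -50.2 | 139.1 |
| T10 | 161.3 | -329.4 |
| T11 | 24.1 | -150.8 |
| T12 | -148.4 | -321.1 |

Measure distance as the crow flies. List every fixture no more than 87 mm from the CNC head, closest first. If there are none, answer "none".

none

Distances from (-120.1, -107.6):
T1: √((222.0)² + (-13.9)²) = √(49284.000 + 193.210) = 222.4 mm
T2: √((-166.3)² + (20.6)²) = √(27655.690 + 424.360) = 167.6 mm
T3: √((186.5)² + (-30.7)²) = √(34782.250 + 942.490) = 189.0 mm
T4: √((344.5)² + (-50.4)²) = √(118680.250 + 2540.160) = 348.2 mm
T5: √((146.1)² + (199.9)²) = √(21345.210 + 39960.010) = 247.6 mm
T6: √((-95.4)² + (343.6)²) = √(9101.160 + 118060.960) = 356.6 mm
T7: √((-126.3)² + (-62.2)²) = √(15951.690 + 3868.840) = 140.8 mm
T8: √((326.2)² + (97.3)²) = √(106406.440 + 9467.290) = 340.4 mm
T9: √((69.9)² + (246.7)²) = √(4886.010 + 60860.890) = 256.4 mm
T10: √((281.4)² + (-221.8)²) = √(79185.960 + 49195.240) = 358.3 mm
T11: √((144.2)² + (-43.2)²) = √(20793.640 + 1866.240) = 150.5 mm
T12: √((-28.3)² + (-213.5)²) = √(800.890 + 45582.250) = 215.4 mm
Threshold 87 mm: none within range.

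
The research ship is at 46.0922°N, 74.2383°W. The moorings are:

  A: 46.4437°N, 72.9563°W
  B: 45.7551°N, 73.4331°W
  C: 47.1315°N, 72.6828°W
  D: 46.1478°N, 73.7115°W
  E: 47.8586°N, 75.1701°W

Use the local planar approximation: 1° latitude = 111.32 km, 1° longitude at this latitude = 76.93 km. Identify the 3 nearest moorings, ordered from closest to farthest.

Distances from 46.0922°N, 74.2383°W:
A: √((0.3515·111.32)² + (1.2820·76.93)²) = √(1531.077076 + 9726.744661) = 106.1029 km
B: √((-0.3371·111.32)² + (0.8052·76.93)²) = √(1408.198575 + 3837.063596) = 72.4242 km
C: √((1.0393·111.32)² + (1.5555·76.93)²) = √(13385.304333 + 14319.620083) = 166.4480 km
D: √((0.0556·111.32)² + (0.5268·76.93)²) = √(38.308573 + 1642.415358) = 40.9966 km
E: √((1.7664·111.32)² + (-0.9318·76.93)²) = √(38665.578064 + 5138.506108) = 209.2943 km
Sorted: D (40.9966 km) < B (72.4242 km) < A (106.1029 km) < C (166.4480 km) < E (209.2943 km)

D, B, A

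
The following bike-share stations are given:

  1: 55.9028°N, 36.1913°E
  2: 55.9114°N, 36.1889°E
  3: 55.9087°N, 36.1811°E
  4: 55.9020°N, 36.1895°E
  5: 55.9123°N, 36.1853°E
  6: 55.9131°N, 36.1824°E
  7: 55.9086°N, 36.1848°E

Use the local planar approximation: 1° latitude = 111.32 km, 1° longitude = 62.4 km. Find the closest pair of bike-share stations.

Pairwise distances:
1–2: √((0.0086·111.32)² + (-0.0024·62.4)²) = √(0.916523 + 0.022428) = 0.9690 km
1–3: √((0.0059·111.32)² + (-0.0102·62.4)²) = √(0.431370 + 0.405107) = 0.9146 km
1–4: √((-0.0008·111.32)² + (-0.0018·62.4)²) = √(0.007931 + 0.012616) = 0.1433 km
1–5: √((0.0095·111.32)² + (-0.0060·62.4)²) = √(1.118391 + 0.140175) = 1.1219 km
1–6: √((0.0103·111.32)² + (-0.0089·62.4)²) = √(1.314682 + 0.308425) = 1.2740 km
1–7: √((0.0058·111.32)² + (-0.0065·62.4)²) = √(0.416872 + 0.164511) = 0.7625 km
2–3: √((-0.0027·111.32)² + (-0.0078·62.4)²) = √(0.090339 + 0.236896) = 0.5720 km
2–4: √((-0.0094·111.32)² + (0.0006·62.4)²) = √(1.094970 + 0.001402) = 1.0471 km
2–5: √((0.0009·111.32)² + (-0.0036·62.4)²) = √(0.010038 + 0.050463) = 0.2460 km
2–6: √((0.0017·111.32)² + (-0.0065·62.4)²) = √(0.035813 + 0.164511) = 0.4476 km
2–7: √((-0.0028·111.32)² + (-0.0041·62.4)²) = √(0.097154 + 0.065454) = 0.4032 km
3–4: √((-0.0067·111.32)² + (0.0084·62.4)²) = √(0.556283 + 0.274744) = 0.9116 km
3–5: √((0.0036·111.32)² + (0.0042·62.4)²) = √(0.160602 + 0.068686) = 0.4788 km
3–6: √((0.0044·111.32)² + (0.0013·62.4)²) = √(0.239912 + 0.006580) = 0.4965 km
3–7: √((-0.0001·111.32)² + (0.0037·62.4)²) = √(0.000124 + 0.053306) = 0.2311 km
4–5: √((0.0103·111.32)² + (-0.0042·62.4)²) = √(1.314682 + 0.068686) = 1.1762 km
4–6: √((0.0111·111.32)² + (-0.0071·62.4)²) = √(1.526836 + 0.196284) = 1.3127 km
4–7: √((0.0066·111.32)² + (-0.0047·62.4)²) = √(0.539802 + 0.086013) = 0.7911 km
5–6: √((0.0008·111.32)² + (-0.0029·62.4)²) = √(0.007931 + 0.032747) = 0.2017 km
5–7: √((-0.0037·111.32)² + (-0.0005·62.4)²) = √(0.169648 + 0.000973) = 0.4131 km
6–7: √((-0.0045·111.32)² + (0.0024·62.4)²) = √(0.250941 + 0.022428) = 0.5228 km
Closest pair: 1–4 at 0.1433 km.

1 and 4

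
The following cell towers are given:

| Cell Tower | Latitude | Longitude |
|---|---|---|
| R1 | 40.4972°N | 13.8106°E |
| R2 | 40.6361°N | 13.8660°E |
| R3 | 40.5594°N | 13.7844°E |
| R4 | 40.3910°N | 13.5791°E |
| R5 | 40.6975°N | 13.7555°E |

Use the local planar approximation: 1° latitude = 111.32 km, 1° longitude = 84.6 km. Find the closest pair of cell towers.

R1 and R3

Pairwise distances:
R1–R2: √((0.1389·111.32)² + (0.0554·84.6)²) = √(239.084206 + 21.966469) = 16.1571 km
R1–R3: √((0.0622·111.32)² + (-0.0262·84.6)²) = √(47.943216 + 4.912961) = 7.2702 km
R1–R4: √((-0.1062·111.32)² + (-0.2315·84.6)²) = √(139.764035 + 383.568308) = 22.8765 km
R1–R5: √((0.2003·111.32)² + (-0.0551·84.6)²) = √(497.173868 + 21.729209) = 22.7794 km
R2–R3: √((-0.0767·111.32)² + (-0.0816·84.6)²) = √(72.901611 + 47.656379) = 10.9799 km
R2–R4: √((-0.2451·111.32)² + (-0.2869·84.6)²) = √(744.445686 + 589.117363) = 36.5180 km
R2–R5: √((0.0614·111.32)² + (-0.1105·84.6)²) = √(46.717881 + 87.390713) = 11.5805 km
R3–R4: √((-0.1684·111.32)² + (-0.2053·84.6)²) = √(351.423314 + 301.660624) = 25.5555 km
R3–R5: √((0.1381·111.32)² + (-0.0289·84.6)²) = √(236.338107 + 5.977732) = 15.5665 km
R4–R5: √((0.3065·111.32)² + (0.1764·84.6)²) = √(1164.145739 + 222.709061) = 37.2405 km
Closest pair: R1–R3 at 7.2702 km.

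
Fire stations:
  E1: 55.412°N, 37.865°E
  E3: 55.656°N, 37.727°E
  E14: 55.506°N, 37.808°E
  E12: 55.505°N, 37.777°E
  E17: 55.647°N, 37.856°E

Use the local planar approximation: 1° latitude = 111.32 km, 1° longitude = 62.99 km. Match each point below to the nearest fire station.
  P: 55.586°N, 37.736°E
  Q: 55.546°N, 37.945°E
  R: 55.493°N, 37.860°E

P→E3; Q→E14; R→E14

P at 55.586°N, 37.736°E:
  E1: √((-0.174·111.32)² + (0.129·62.99)²) = √(375.18450 + 66.02716) = 21.005 km
  E3: √((0.070·111.32)² + (-0.009·62.99)²) = √(60.72150 + 0.32139) = 7.813 km
  E14: √((-0.080·111.32)² + (0.072·62.99)²) = √(79.30971 + 20.56876) = 9.994 km
  E12: √((-0.081·111.32)² + (0.041·62.99)²) = √(81.30485 + 6.66977) = 9.379 km
  E17: √((0.061·111.32)² + (0.120·62.99)²) = √(46.11116 + 57.13546) = 10.161 km
  → nearest: E3 (7.813 km)
Q at 55.546°N, 37.945°E:
  E1: √((-0.134·111.32)² + (-0.080·62.99)²) = √(222.51331 + 25.39354) = 15.745 km
  E3: √((0.110·111.32)² + (-0.218·62.99)²) = √(149.94492 + 188.56288) = 18.399 km
  E14: √((-0.040·111.32)² + (-0.137·62.99)²) = √(19.82743 + 74.47051) = 9.711 km
  E12: √((-0.041·111.32)² + (-0.168·62.99)²) = √(20.83119 + 111.98550) = 11.525 km
  E17: √((0.101·111.32)² + (-0.089·62.99)²) = √(126.41224 + 31.42847) = 12.563 km
  → nearest: E14 (9.711 km)
R at 55.493°N, 37.860°E:
  E1: √((-0.081·111.32)² + (0.005·62.99)²) = √(81.30485 + 0.09919) = 9.022 km
  E3: √((0.163·111.32)² + (-0.133·62.99)²) = √(329.24683 + 70.18535) = 19.986 km
  E14: √((0.013·111.32)² + (-0.052·62.99)²) = √(2.09427 + 10.72877) = 3.581 km
  E12: √((0.012·111.32)² + (-0.083·62.99)²) = √(1.78447 + 27.33376) = 5.396 km
  E17: √((0.154·111.32)² + (-0.004·62.99)²) = √(293.89205 + 0.06348) = 17.145 km
  → nearest: E14 (3.581 km)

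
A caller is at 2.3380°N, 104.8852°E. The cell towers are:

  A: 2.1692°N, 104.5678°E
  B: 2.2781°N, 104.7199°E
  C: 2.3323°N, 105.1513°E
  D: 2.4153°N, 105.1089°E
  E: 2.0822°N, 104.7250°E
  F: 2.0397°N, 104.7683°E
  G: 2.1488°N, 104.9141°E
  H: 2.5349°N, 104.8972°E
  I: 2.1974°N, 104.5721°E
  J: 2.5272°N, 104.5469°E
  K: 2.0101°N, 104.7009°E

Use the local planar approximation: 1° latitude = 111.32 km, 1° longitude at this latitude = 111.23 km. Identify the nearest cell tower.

Distances from 2.3380°N, 104.8852°E:
A: 39.9937 km
B: 19.5581 km
C: 29.6051 km
D: 26.3281 km
E: 33.5914 km
F: 35.6618 km
G: 21.3056 km
H: 21.9595 km
I: 38.1815 km
J: 43.1225 km
K: 41.8643 km
Minimum: B at 19.5581 km.

B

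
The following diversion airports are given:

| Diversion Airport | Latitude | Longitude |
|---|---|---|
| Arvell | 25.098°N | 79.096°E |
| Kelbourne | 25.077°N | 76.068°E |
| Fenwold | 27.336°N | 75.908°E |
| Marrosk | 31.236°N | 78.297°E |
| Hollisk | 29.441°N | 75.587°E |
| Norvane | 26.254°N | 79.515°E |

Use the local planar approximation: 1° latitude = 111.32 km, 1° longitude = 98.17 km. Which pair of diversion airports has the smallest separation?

Pairwise distances:
Arvell–Kelbourne: 297.268 km
Arvell–Fenwold: 400.019 km
Arvell–Marrosk: 687.770 km
Arvell–Hollisk: 593.634 km
Arvell–Norvane: 135.100 km
Kelbourne–Fenwold: 251.962 km
Kelbourne–Marrosk: 719.692 km
Kelbourne–Hollisk: 488.090 km
Kelbourne–Norvane: 362.872 km
Fenwold–Marrosk: 493.445 km
Fenwold–Hollisk: 236.438 km
Fenwold–Norvane: 374.024 km
Marrosk–Hollisk: 332.724 km
Marrosk–Norvane: 567.340 km
Hollisk–Norvane: 523.988 km
Closest pair: Arvell–Norvane at 135.100 km.

Arvell and Norvane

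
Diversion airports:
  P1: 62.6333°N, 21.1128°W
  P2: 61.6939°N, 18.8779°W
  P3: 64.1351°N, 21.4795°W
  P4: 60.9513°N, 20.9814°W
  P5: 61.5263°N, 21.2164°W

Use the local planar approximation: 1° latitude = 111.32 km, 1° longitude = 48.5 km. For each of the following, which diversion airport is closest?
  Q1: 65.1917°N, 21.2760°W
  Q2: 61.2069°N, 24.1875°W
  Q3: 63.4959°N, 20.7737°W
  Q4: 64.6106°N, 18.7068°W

Q1→P3; Q2→P5; Q3→P3; Q4→P3

Q1 at 65.1917°N, 21.2760°W:
  P1: 284.9111 km
  P2: 406.3748 km
  P3: 118.0341 km
  P4: 472.2575 km
  P5: 408.0426 km
  → nearest: P3 (118.0341 km)
Q2 at 61.2069°N, 24.1875°W:
  P1: 217.8323 km
  P2: 263.1602 km
  P3: 351.4318 km
  P4: 158.0777 km
  P5: 148.4201 km
  → nearest: P5 (148.4201 km)
Q3 at 63.4959°N, 20.7737°W:
  P1: 97.4229 km
  P2: 220.6670 km
  P3: 78.9615 km
  P4: 283.4439 km
  P5: 220.3047 km
  → nearest: P3 (78.9615 km)
Q4 at 64.6106°N, 18.7068°W:
  P1: 249.1316 km
  P2: 324.7931 km
  P3: 144.5187 km
  P4: 422.0270 km
  P5: 364.2801 km
  → nearest: P3 (144.5187 km)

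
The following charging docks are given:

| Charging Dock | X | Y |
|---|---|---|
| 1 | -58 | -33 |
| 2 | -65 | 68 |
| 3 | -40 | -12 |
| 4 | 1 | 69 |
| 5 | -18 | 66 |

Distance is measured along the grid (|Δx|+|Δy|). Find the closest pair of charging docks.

Pairwise distances:
1–2: 108
1–3: 39
1–4: 161
1–5: 139
2–3: 105
2–4: 67
2–5: 49
3–4: 122
3–5: 100
4–5: 22
Closest pair: 4–5 at 22.

4 and 5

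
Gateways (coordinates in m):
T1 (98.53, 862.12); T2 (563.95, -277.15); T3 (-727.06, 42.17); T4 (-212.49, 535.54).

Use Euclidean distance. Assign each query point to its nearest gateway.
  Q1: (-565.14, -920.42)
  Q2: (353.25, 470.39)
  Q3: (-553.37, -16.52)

Q1→T3; Q2→T1; Q3→T3

Q1 at (-565.14, -920.42):
  T1: 1902.08 m
  T2: 1299.48 m
  T3: 976.11 m
  T4: 1498.06 m
  → nearest: T3 (976.11 m)
Q2 at (353.25, 470.39):
  T1: 467.26 m
  T2: 776.67 m
  T3: 1162.09 m
  T4: 569.48 m
  → nearest: T1 (467.26 m)
Q3 at (-553.37, -16.52):
  T1: 1094.07 m
  T2: 1147.32 m
  T3: 183.34 m
  T4: 648.82 m
  → nearest: T3 (183.34 m)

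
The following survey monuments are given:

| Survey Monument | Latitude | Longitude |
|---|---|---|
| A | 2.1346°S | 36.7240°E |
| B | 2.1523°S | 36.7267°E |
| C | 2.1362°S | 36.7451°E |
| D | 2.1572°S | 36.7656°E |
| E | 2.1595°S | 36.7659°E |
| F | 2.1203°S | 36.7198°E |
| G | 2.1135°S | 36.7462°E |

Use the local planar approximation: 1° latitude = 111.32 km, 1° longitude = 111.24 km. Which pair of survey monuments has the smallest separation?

Pairwise distances:
A–B: 1.9931 km
A–C: 2.3539 km
A–D: 5.2673 km
A–E: 5.4229 km
A–F: 1.6590 km
A–G: 3.4082 km
B–C: 2.7206 km
B–D: 4.3615 km
B–E: 4.4337 km
B–F: 3.6440 km
B–G: 4.8333 km
C–D: 3.2658 km
C–E: 3.4758 km
C–F: 3.3247 km
C–G: 2.5299 km
D–E: 0.2582 km
D–F: 6.5445 km
D–G: 5.3219 km
E–F: 6.7335 km
E–G: 5.5699 km
F–G: 3.0327 km
Closest pair: D–E at 0.2582 km.

D and E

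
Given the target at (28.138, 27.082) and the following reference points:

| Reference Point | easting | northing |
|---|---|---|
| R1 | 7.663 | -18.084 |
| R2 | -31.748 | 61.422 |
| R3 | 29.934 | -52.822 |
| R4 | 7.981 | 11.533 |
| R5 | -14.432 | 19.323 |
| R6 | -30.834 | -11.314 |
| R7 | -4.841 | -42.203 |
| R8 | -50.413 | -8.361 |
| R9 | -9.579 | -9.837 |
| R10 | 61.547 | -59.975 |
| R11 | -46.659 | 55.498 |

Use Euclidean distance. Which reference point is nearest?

R4

Distances from (28.138, 27.082):
R1: √((-20.475)² + (-45.166)²) = √(419.22563 + 2039.96756) = 49.590
R2: √((-59.886)² + (34.340)²) = √(3586.33300 + 1179.23560) = 69.033
R3: √((1.796)² + (-79.904)²) = √(3.22562 + 6384.64922) = 79.924
R4: √((-20.157)² + (-15.549)²) = √(406.30465 + 241.77140) = 25.457
R5: √((-42.570)² + (-7.759)²) = √(1812.20490 + 60.20208) = 43.271
R6: √((-58.972)² + (-38.396)²) = √(3477.69678 + 1474.25282) = 70.370
R7: √((-32.979)² + (-69.285)²) = √(1087.61444 + 4800.41122) = 76.733
R8: √((-78.551)² + (-35.443)²) = √(6170.25960 + 1256.20625) = 86.177
R9: √((-37.717)² + (-36.919)²) = √(1422.57209 + 1363.01256) = 52.779
R10: √((33.409)² + (-87.057)²) = √(1116.16128 + 7578.92125) = 93.247
R11: √((-74.797)² + (28.416)²) = √(5594.59121 + 807.46906) = 80.013
Minimum: R4 at 25.457.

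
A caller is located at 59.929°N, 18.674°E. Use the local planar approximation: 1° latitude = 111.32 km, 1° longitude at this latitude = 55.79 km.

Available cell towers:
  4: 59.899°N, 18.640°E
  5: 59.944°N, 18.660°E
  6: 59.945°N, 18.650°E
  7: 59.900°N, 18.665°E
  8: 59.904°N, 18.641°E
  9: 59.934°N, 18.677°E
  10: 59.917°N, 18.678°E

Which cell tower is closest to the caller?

Distances from 59.929°N, 18.674°E:
4: √((-0.030·111.32)² + (-0.034·55.79)²) = √(11.15293 + 3.59808) = 3.841 km
5: √((0.015·111.32)² + (-0.014·55.79)²) = √(2.78823 + 0.61005) = 1.843 km
6: √((0.016·111.32)² + (-0.024·55.79)²) = √(3.17239 + 1.79281) = 2.228 km
7: √((-0.029·111.32)² + (-0.009·55.79)²) = √(10.42179 + 0.25211) = 3.267 km
8: √((-0.025·111.32)² + (-0.033·55.79)²) = √(7.74509 + 3.38954) = 3.337 km
9: √((0.005·111.32)² + (0.003·55.79)²) = √(0.30980 + 0.02801) = 0.581 km
10: √((-0.012·111.32)² + (0.004·55.79)²) = √(1.78447 + 0.04980) = 1.354 km
Minimum: 9 at 0.581 km.

9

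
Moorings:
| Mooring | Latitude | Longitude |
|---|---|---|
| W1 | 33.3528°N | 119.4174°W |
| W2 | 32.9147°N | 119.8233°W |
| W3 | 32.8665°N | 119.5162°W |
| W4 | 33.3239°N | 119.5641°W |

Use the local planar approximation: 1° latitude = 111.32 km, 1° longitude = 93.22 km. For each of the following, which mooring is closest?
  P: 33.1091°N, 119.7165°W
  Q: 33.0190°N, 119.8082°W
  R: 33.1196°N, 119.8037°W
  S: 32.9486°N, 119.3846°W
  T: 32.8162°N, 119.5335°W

P→W2; Q→W2; R→W2; S→W3; T→W3

P at 33.1091°N, 119.7165°W:
  W1: √((0.2437·111.32)² + (0.2991·93.22)²) = √(735.965496 + 777.411612) = 38.9021 km
  W2: √((-0.1944·111.32)² + (-0.1068·93.22)²) = √(468.315915 + 99.119865) = 23.8209 km
  W3: √((-0.2426·111.32)² + (0.2003·93.22)²) = √(729.336567 + 348.642314) = 32.8326 km
  W4: √((0.2148·111.32)² + (0.1524·93.22)²) = √(571.761554 + 201.831120) = 27.8135 km
  → nearest: W2 (23.8209 km)
Q at 33.0190°N, 119.8082°W:
  W1: √((0.3338·111.32)² + (0.3908·93.22)²) = √(1380.762743 + 1327.172296) = 52.0378 km
  W2: √((-0.1043·111.32)² + (-0.0151·93.22)²) = √(134.807797 + 1.981400) = 11.6957 km
  W3: √((-0.1525·111.32)² + (0.2920·93.22)²) = √(288.194762 + 740.941466) = 32.0802 km
  W4: √((0.3049·111.32)² + (0.2441·93.22)²) = √(1152.023250 + 517.790116) = 40.8633 km
  → nearest: W2 (11.6957 km)
R at 33.1196°N, 119.8037°W:
  W1: √((0.2332·111.32)² + (0.3863·93.22)²) = √(673.912462 + 1296.783911) = 44.3925 km
  W2: √((-0.2049·111.32)² + (-0.0196·93.22)²) = √(520.271830 + 3.338338) = 22.8825 km
  W3: √((-0.2531·111.32)² + (0.2875·93.22)²) = √(793.835809 + 718.280201) = 38.8859 km
  W4: √((0.2043·111.32)² + (0.2396·93.22)²) = √(517.229312 + 498.875096) = 31.8764 km
  → nearest: W2 (22.8825 km)
S at 32.9486°N, 119.3846°W:
  W1: √((0.4042·111.32)² + (-0.0328·93.22)²) = √(2024.598980 + 9.349016) = 45.0993 km
  W2: √((-0.0339·111.32)² + (-0.4387·93.22)²) = √(14.241174 + 1672.451244) = 41.0694 km
  W3: √((-0.0821·111.32)² + (-0.1316·93.22)²) = √(83.528121 + 150.497739) = 15.2979 km
  W4: √((0.3753·111.32)² + (-0.1795·93.22)²) = √(1745.434372 + 279.992954) = 45.0047 km
  → nearest: W3 (15.2979 km)
T at 32.8162°N, 119.5335°W:
  W1: √((0.5366·111.32)² + (0.1161·93.22)²) = √(3568.188030 + 117.133909) = 60.7069 km
  W2: √((0.0985·111.32)² + (-0.2898·93.22)²) = √(120.231664 + 729.818654) = 29.1556 km
  W3: √((0.0503·111.32)² + (0.0173·93.22)²) = √(31.353236 + 2.600821) = 5.8270 km
  W4: √((0.5077·111.32)² + (-0.0306·93.22)²) = √(3194.189827 + 8.136939) = 56.5891 km
  → nearest: W3 (5.8270 km)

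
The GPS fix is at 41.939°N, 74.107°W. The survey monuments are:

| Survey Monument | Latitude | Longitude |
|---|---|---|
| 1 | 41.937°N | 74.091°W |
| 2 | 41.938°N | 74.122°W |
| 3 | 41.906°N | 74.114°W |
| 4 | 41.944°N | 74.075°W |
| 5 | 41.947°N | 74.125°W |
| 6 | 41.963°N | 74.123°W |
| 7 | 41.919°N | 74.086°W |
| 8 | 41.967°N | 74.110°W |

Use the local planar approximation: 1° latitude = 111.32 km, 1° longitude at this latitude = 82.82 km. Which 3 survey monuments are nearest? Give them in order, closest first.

2, 1, 5

Distances from 41.939°N, 74.107°W:
1: √((-0.002·111.32)² + (0.016·82.82)²) = √(0.04957 + 1.75594) = 1.344 km
2: √((-0.001·111.32)² + (-0.015·82.82)²) = √(0.01239 + 1.54331) = 1.247 km
3: √((-0.033·111.32)² + (-0.007·82.82)²) = √(13.49504 + 0.33610) = 3.719 km
4: √((0.005·111.32)² + (0.032·82.82)²) = √(0.30980 + 7.02377) = 2.708 km
5: √((0.008·111.32)² + (-0.018·82.82)²) = √(0.79310 + 2.22237) = 1.737 km
6: √((0.024·111.32)² + (-0.016·82.82)²) = √(7.13787 + 1.75594) = 2.982 km
7: √((-0.020·111.32)² + (0.021·82.82)²) = √(4.95686 + 3.02489) = 2.825 km
8: √((0.028·111.32)² + (-0.003·82.82)²) = √(9.71544 + 0.06173) = 3.127 km
Sorted: 2 (1.247 km) < 1 (1.344 km) < 5 (1.737 km) < 4 (2.708 km) < 7 (2.825 km) < …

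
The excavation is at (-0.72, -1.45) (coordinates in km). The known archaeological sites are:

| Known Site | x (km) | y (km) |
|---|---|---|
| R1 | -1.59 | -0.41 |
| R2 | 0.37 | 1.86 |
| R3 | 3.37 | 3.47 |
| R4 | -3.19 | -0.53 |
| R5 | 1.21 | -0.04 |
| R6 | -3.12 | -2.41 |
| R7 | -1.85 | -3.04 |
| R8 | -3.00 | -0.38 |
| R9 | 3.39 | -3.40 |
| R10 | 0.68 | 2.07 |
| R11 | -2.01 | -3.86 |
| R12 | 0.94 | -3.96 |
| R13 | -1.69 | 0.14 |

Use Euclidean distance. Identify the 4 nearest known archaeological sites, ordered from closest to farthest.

Distances from (-0.72, -1.45):
R1: √((-0.87)² + (1.04)²) = √(0.7569 + 1.0816) = 1.36 km
R2: √((1.09)² + (3.31)²) = √(1.1881 + 10.9561) = 3.48 km
R3: √((4.09)² + (4.92)²) = √(16.7281 + 24.2064) = 6.40 km
R4: √((-2.47)² + (0.92)²) = √(6.1009 + 0.8464) = 2.64 km
R5: √((1.93)² + (1.41)²) = √(3.7249 + 1.9881) = 2.39 km
R6: √((-2.40)² + (-0.96)²) = √(5.7600 + 0.9216) = 2.58 km
R7: √((-1.13)² + (-1.59)²) = √(1.2769 + 2.5281) = 1.95 km
R8: √((-2.28)² + (1.07)²) = √(5.1984 + 1.1449) = 2.52 km
R9: √((4.11)² + (-1.95)²) = √(16.8921 + 3.8025) = 4.55 km
R10: √((1.40)² + (3.52)²) = √(1.9600 + 12.3904) = 3.79 km
R11: √((-1.29)² + (-2.41)²) = √(1.6641 + 5.8081) = 2.73 km
R12: √((1.66)² + (-2.51)²) = √(2.7556 + 6.3001) = 3.01 km
R13: √((-0.97)² + (1.59)²) = √(0.9409 + 2.5281) = 1.86 km
Sorted: R1 (1.36 km) < R13 (1.86 km) < R7 (1.95 km) < R5 (2.39 km) < R8 (2.52 km) < R6 (2.58 km) < …

R1, R13, R7, R5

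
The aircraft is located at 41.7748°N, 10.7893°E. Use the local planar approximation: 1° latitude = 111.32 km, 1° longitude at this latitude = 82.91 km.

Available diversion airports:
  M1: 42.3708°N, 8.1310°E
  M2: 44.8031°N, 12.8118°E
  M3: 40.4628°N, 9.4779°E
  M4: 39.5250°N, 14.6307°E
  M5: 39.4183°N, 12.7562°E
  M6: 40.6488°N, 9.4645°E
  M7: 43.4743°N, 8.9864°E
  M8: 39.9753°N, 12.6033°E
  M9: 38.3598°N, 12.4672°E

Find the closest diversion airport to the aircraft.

Distances from 41.7748°N, 10.7893°E:
M1: √((0.5960·111.32)² + (-2.6583·82.91)²) = √(4401.887255 + 48576.007043) = 230.1693 km
M2: √((3.0283·111.32)² + (2.0225·82.91)²) = √(113643.392122 + 28118.418526) = 376.5127 km
M3: √((-1.3120·111.32)² + (-1.3114·82.91)²) = √(21331.139967 + 11821.815821) = 182.0795 km
M4: √((-2.2498·111.32)² + (3.8414·82.91)²) = √(62724.068468 + 101436.182029) = 405.1669 km
M5: √((-2.3565·111.32)² + (1.9669·82.91)²) = √(68814.709922 + 26593.677081) = 308.8825 km
M6: √((-1.1260·111.32)² + (-1.3248·82.91)²) = √(15711.699938 + 12064.642827) = 166.6624 km
M7: √((1.6995·111.32)² + (-1.8029·82.91)²) = √(35792.227992 + 22343.803726) = 241.1141 km
M8: √((-1.7995·111.32)² + (1.8140·82.91)²) = √(40128.238618 + 22619.780994) = 250.4955 km
M9: √((-3.4150·111.32)² + (1.6779·82.91)²) = √(144519.952901 + 19352.896696) = 404.8121 km
Minimum: M6 at 166.6624 km.

M6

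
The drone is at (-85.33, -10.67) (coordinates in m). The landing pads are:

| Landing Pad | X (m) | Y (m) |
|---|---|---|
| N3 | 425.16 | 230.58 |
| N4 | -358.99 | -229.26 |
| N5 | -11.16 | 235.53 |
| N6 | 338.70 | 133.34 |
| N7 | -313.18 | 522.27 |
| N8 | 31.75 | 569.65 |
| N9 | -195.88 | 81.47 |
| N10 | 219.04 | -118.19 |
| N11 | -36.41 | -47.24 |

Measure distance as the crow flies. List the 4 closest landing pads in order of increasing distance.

N11, N9, N5, N10

Distances from (-85.33, -10.67):
N3: 564.63 m
N4: 350.24 m
N5: 257.13 m
N6: 447.82 m
N7: 579.60 m
N8: 592.01 m
N9: 143.91 m
N10: 322.80 m
N11: 61.08 m
Sorted: N11 (61.08 m) < N9 (143.91 m) < N5 (257.13 m) < N10 (322.80 m) < N4 (350.24 m) < N6 (447.82 m) < …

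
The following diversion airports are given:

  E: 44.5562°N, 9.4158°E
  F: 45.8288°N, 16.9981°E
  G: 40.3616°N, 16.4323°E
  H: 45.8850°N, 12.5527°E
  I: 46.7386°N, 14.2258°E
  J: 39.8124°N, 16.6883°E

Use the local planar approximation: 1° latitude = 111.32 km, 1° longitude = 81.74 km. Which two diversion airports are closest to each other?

Pairwise distances:
G–J: √((-0.5492·111.32)² + (0.2560·81.74)²) = √(3737.725922 + 437.874039) = 64.6189 km
H–I: √((0.8536·111.32)² + (1.6731·81.74)²) = √(9029.323398 + 18703.077144) = 166.5305 km
F–I: √((0.9098·111.32)² + (-2.7723·81.74)²) = √(10257.422877 + 51351.095927) = 248.2106 km
E–H: √((1.3288·111.32)² + (3.1369·81.74)²) = √(21880.922818 + 65746.193741) = 296.0188 km
F–H: √((0.0562·111.32)² + (-4.4454·81.74)²) = √(39.139838 + 132035.573782) = 363.4208 km
E–I: √((2.1824·111.32)² + (4.8100·81.74)²) = √(59022.160299 + 154582.177096) = 462.1735 km
F–G: √((-5.4672·111.32)² + (-0.5658·81.74)²) = √(370404.554585 + 2138.923012) = 610.3634 km
E–F: √((1.2726·111.32)² + (7.5823·81.74)²) = √(20069.207956 + 384123.780119) = 635.7617 km
F–J: √((-6.0164·111.32)² + (-0.3098·81.74)²) = √(448559.233015 + 641.256963) = 670.2242 km
G–H: √((5.5234·111.32)² + (-3.8796·81.74)²) = √(378058.830495 + 100564.145579) = 691.8258 km
G–I: √((6.3770·111.32)² + (-2.2065·81.74)²) = √(503940.461425 + 32529.480704) = 732.4411 km
E–G: √((-4.1946·111.32)² + (7.0165·81.74)²) = √(218035.645712 + 328935.181194) = 739.5748 km
H–J: √((-6.0726·111.32)² + (4.1356·81.74)²) = √(456978.476867 + 114273.708075) = 755.8123 km
E–J: √((-4.7438·111.32)² + (7.2725·81.74)²) = √(278868.292067 + 353375.736452) = 795.1377 km
I–J: √((-6.9262·111.32)² + (2.4625·81.74)²) = √(594478.909132 + 40515.550583) = 796.8654 km
Closest pair: G–J at 64.6189 km.

G and J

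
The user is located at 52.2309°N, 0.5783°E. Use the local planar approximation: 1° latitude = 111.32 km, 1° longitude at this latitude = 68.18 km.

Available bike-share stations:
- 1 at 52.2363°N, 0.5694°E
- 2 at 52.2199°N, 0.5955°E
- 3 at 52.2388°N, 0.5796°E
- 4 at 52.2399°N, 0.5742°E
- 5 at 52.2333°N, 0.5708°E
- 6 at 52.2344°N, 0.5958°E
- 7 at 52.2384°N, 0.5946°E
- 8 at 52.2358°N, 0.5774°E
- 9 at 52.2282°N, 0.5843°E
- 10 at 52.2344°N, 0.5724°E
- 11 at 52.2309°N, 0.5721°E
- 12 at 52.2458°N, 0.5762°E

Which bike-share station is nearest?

Distances from 52.2309°N, 0.5783°E:
1: √((0.0054·111.32)² + (-0.0089·68.18)²) = √(0.361355 + 0.368209) = 0.8541 km
2: √((-0.0110·111.32)² + (0.0172·68.18)²) = √(1.499449 + 1.375216) = 1.6955 km
3: √((0.0079·111.32)² + (0.0013·68.18)²) = √(0.773394 + 0.007856) = 0.8839 km
4: √((0.0090·111.32)² + (-0.0041·68.18)²) = √(1.003764 + 0.078141) = 1.0401 km
5: √((0.0024·111.32)² + (-0.0075·68.18)²) = √(0.071379 + 0.261479) = 0.5769 km
6: √((0.0035·111.32)² + (0.0175·68.18)²) = √(0.151804 + 1.423607) = 1.2552 km
7: √((0.0075·111.32)² + (0.0163·68.18)²) = √(0.697058 + 1.235063) = 1.3900 km
8: √((0.0049·111.32)² + (-0.0009·68.18)²) = √(0.297535 + 0.003765) = 0.5489 km
9: √((-0.0027·111.32)² + (0.0060·68.18)²) = √(0.090339 + 0.167346) = 0.5076 km
10: √((0.0035·111.32)² + (-0.0059·68.18)²) = √(0.151804 + 0.161815) = 0.5600 km
11: √((0.0000·111.32)² + (-0.0062·68.18)²) = √(0.000000 + 0.178689) = 0.4227 km
12: √((0.0149·111.32)² + (-0.0021·68.18)²) = √(2.751180 + 0.020500) = 1.6648 km
Minimum: 11 at 0.4227 km.

11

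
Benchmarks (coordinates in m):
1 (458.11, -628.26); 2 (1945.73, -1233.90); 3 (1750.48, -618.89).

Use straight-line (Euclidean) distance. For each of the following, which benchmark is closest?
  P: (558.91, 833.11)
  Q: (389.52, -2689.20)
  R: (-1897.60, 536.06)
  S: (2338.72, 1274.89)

P at (558.91, 833.11):
  1: √((-100.80)² + (-1461.37)²) = √(10160.6400 + 2135602.2769) = 1464.84 m
  2: √((1386.82)² + (-2067.01)²) = √(1923269.7124 + 4272530.3401) = 2489.14 m
  3: √((1191.57)² + (-1452.00)²) = √(1419839.0649 + 2108304.0000) = 1878.34 m
  → nearest: 1 (1464.84 m)
Q at (389.52, -2689.20):
  1: √((68.59)² + (2060.94)²) = √(4704.5881 + 4247473.6836) = 2062.08 m
  2: √((1556.21)² + (1455.30)²) = √(2421789.5641 + 2117898.0900) = 2130.65 m
  3: √((1360.96)² + (2070.31)²) = √(1852212.1216 + 4286183.4961) = 2477.58 m
  → nearest: 1 (2062.08 m)
R at (-1897.60, 536.06):
  1: √((2355.71)² + (-1164.32)²) = √(5549369.6041 + 1355641.0624) = 2627.74 m
  2: √((3843.33)² + (-1769.96)²) = √(14771185.4889 + 3132758.4016) = 4231.31 m
  3: √((3648.08)² + (-1154.95)²) = √(13308487.6864 + 1333909.5025) = 3826.54 m
  → nearest: 1 (2627.74 m)
S at (2338.72, 1274.89):
  1: √((-1880.61)² + (-1903.15)²) = √(3536693.9721 + 3621979.9225) = 2675.57 m
  2: √((-392.99)² + (-2508.79)²) = √(154441.1401 + 6294027.2641) = 2539.38 m
  3: √((-588.24)² + (-1893.78)²) = √(346026.2976 + 3586402.6884) = 1983.04 m
  → nearest: 3 (1983.04 m)

P→1; Q→1; R→1; S→3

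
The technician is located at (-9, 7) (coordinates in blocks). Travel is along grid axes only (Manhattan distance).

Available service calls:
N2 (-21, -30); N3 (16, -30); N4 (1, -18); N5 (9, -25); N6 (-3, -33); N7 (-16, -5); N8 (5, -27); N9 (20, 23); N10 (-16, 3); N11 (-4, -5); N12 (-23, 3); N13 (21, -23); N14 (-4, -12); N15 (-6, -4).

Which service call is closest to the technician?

N10

Distances from (-9, 7):
N2: |-12| + |-37| = 12 + 37 = 49 blocks
N3: |25| + |-37| = 25 + 37 = 62 blocks
N4: |10| + |-25| = 10 + 25 = 35 blocks
N5: |18| + |-32| = 18 + 32 = 50 blocks
N6: |6| + |-40| = 6 + 40 = 46 blocks
N7: |-7| + |-12| = 7 + 12 = 19 blocks
N8: |14| + |-34| = 14 + 34 = 48 blocks
N9: |29| + |16| = 29 + 16 = 45 blocks
N10: |-7| + |-4| = 7 + 4 = 11 blocks
N11: |5| + |-12| = 5 + 12 = 17 blocks
N12: |-14| + |-4| = 14 + 4 = 18 blocks
N13: |30| + |-30| = 30 + 30 = 60 blocks
N14: |5| + |-19| = 5 + 19 = 24 blocks
N15: |3| + |-11| = 3 + 11 = 14 blocks
Minimum: N10 at 11 blocks.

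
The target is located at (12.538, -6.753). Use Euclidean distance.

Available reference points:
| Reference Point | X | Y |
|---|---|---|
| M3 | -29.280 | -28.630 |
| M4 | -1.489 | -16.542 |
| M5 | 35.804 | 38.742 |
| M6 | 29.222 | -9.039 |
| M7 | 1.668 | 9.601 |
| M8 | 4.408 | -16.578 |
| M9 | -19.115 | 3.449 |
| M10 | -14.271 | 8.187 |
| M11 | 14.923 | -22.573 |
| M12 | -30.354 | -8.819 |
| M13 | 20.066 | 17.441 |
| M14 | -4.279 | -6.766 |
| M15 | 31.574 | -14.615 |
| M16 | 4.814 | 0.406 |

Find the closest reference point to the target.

Distances from (12.538, -6.753):
M3: 47.195
M4: 17.105
M5: 51.099
M6: 16.840
M7: 19.637
M8: 12.753
M9: 33.256
M10: 30.691
M11: 15.999
M12: 42.942
M13: 25.338
M14: 16.817
M15: 20.596
M16: 10.531
Minimum: M16 at 10.531.

M16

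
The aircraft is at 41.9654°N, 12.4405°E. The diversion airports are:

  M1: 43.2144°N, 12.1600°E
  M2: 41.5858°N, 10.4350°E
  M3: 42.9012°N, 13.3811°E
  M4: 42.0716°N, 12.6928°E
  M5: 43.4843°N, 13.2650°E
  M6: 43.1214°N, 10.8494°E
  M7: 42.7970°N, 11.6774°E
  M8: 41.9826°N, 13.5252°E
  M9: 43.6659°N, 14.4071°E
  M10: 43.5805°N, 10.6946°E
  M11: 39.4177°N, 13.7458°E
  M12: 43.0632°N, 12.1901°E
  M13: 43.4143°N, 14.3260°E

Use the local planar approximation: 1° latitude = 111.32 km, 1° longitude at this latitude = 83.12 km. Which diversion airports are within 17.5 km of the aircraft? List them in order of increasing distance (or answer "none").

none

Distances from 41.9654°N, 12.4405°E:
M1: √((1.2490·111.32)² + (-0.2805·83.12)²) = √(19331.754536 + 543.596686) = 140.9800 km
M2: √((-0.3796·111.32)² + (-2.0055·83.12)²) = √(1785.660134 + 27787.943152) = 171.9698 km
M3: √((0.9358·111.32)² + (0.9406·83.12)²) = √(10852.067266 + 6112.530201) = 130.2482 km
M4: √((0.1062·111.32)² + (0.2523·83.12)²) = √(139.764035 + 439.790223) = 24.0739 km
M5: √((1.5189·111.32)² + (0.8245·83.12)²) = √(28589.381471 + 4696.695332) = 182.4447 km
M6: √((1.1560·111.32)² + (-1.5911·83.12)²) = √(16560.066006 + 17490.652869) = 184.5284 km
M7: √((0.8316·111.32)² + (-0.7631·83.12)²) = √(8569.892153 + 4023.221803) = 112.2190 km
M8: √((0.0172·111.32)² + (1.0847·83.12)²) = √(3.666091 + 8128.873205) = 90.1806 km
M9: √((1.7005·111.32)² + (1.9666·83.12)²) = √(35834.361276 + 26720.411295) = 250.1095 km
M10: √((1.6151·111.32)² + (-1.7459·83.12)²) = √(32325.498397 + 21059.584531) = 231.0521 km
M11: √((-2.5477·111.32)² + (1.3053·83.12)²) = √(80434.611680 + 11771.498324) = 303.6546 km
M12: √((1.0978·111.32)² + (-0.2504·83.12)²) = √(14934.574313 + 433.191292) = 123.9668 km
M13: √((1.4489·111.32)² + (1.8855·83.12)²) = √(26014.963456 + 24562.023502) = 224.8933 km
Threshold 17.5 km: none within range.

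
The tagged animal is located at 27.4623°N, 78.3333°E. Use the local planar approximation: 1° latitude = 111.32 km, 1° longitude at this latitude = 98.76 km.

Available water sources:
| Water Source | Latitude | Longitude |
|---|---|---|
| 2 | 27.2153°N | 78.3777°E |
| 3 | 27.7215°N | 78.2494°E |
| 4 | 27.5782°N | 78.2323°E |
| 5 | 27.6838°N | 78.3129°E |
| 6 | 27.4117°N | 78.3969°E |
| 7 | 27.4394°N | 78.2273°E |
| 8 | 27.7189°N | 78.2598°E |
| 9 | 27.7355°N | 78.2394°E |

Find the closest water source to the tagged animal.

6

Distances from 27.4623°N, 78.3333°E:
2: √((-0.2470·111.32)² + (0.0444·98.76)²) = √(756.032216 + 19.227734) = 27.8435 km
3: √((0.2592·111.32)² + (-0.0839·98.76)²) = √(832.561626 + 68.657199) = 30.0203 km
4: √((0.1159·111.32)² + (-0.1010·98.76)²) = √(166.461294 + 99.495837) = 16.3082 km
5: √((0.2215·111.32)² + (-0.0204·98.76)²) = √(607.986388 + 4.059032) = 24.7396 km
6: √((-0.0506·111.32)² + (0.0636·98.76)²) = √(31.728346 + 39.452669) = 8.4369 km
7: √((-0.0229·111.32)² + (-0.1060·98.76)²) = √(6.498563 + 109.590748) = 10.7745 km
8: √((0.2566·111.32)² + (-0.0735·98.76)²) = √(815.942772 + 52.691048) = 29.4726 km
9: √((0.2732·111.32)² + (-0.0939·98.76)²) = √(924.927699 + 85.998989) = 31.7951 km
Minimum: 6 at 8.4369 km.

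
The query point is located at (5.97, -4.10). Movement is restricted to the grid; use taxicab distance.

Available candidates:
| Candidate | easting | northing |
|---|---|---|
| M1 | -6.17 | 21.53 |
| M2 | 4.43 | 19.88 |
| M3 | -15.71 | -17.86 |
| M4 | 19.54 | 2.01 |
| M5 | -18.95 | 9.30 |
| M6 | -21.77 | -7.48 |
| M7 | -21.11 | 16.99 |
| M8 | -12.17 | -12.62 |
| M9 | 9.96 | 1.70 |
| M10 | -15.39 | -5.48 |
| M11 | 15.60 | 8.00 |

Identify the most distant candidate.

M7

Distances from (5.97, -4.10):
M1: |-12.14| + |25.63| = 12.14 + 25.63 = 37.77
M2: |-1.54| + |23.98| = 1.54 + 23.98 = 25.52
M3: |-21.68| + |-13.76| = 21.68 + 13.76 = 35.44
M4: |13.57| + |6.11| = 13.57 + 6.11 = 19.68
M5: |-24.92| + |13.40| = 24.92 + 13.40 = 38.32
M6: |-27.74| + |-3.38| = 27.74 + 3.38 = 31.12
M7: |-27.08| + |21.09| = 27.08 + 21.09 = 48.17
M8: |-18.14| + |-8.52| = 18.14 + 8.52 = 26.66
M9: |3.99| + |5.80| = 3.99 + 5.80 = 9.79
M10: |-21.36| + |-1.38| = 21.36 + 1.38 = 22.74
M11: |9.63| + |12.10| = 9.63 + 12.10 = 21.73
Maximum: M7 at 48.17.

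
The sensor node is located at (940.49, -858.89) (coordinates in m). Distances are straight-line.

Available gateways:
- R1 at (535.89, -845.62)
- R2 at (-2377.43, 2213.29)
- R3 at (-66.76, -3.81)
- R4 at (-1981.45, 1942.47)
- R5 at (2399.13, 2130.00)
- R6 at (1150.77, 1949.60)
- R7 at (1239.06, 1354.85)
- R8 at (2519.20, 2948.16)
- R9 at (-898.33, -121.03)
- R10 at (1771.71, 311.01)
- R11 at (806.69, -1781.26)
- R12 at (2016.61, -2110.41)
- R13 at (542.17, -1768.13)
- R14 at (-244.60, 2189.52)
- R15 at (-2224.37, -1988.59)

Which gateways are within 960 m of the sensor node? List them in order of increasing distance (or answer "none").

R1, R11

Distances from (940.49, -858.89):
R1: 404.82 m
R2: 4521.82 m
R3: 1321.25 m
R4: 4047.88 m
R5: 3325.82 m
R6: 2816.35 m
R7: 2233.78 m
R8: 4121.40 m
R9: 1981.34 m
R10: 1435.13 m
R11: 932.02 m
R12: 1650.56 m
R13: 992.66 m
R14: 3270.66 m
R15: 3360.44 m
Threshold 960 m: R1 (404.82 m), R11 (932.02 m) are within range.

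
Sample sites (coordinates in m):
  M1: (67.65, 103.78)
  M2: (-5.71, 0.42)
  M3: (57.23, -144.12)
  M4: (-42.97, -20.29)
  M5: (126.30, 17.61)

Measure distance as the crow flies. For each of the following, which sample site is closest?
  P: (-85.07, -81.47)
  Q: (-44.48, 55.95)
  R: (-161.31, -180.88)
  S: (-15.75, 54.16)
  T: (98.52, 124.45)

P at (-85.07, -81.47):
  M1: √((152.72)² + (185.25)²) = √(23323.3984 + 34317.5625) = 240.09 m
  M2: √((79.36)² + (81.89)²) = √(6298.0096 + 6705.9721) = 114.04 m
  M3: √((142.30)² + (-62.65)²) = √(20249.2900 + 3925.0225) = 155.48 m
  M4: √((42.10)² + (61.18)²) = √(1772.4100 + 3742.9924) = 74.27 m
  M5: √((211.37)² + (99.08)²) = √(44677.2769 + 9816.8464) = 233.44 m
  → nearest: M4 (74.27 m)
Q at (-44.48, 55.95):
  M1: √((112.13)² + (47.83)²) = √(12573.1369 + 2287.7089) = 121.91 m
  M2: √((38.77)² + (-55.53)²) = √(1503.1129 + 3083.5809) = 67.73 m
  M3: √((101.71)² + (-200.07)²) = √(10344.9241 + 40028.0049) = 224.44 m
  M4: √((1.51)² + (-76.24)²) = √(2.2801 + 5812.5376) = 76.25 m
  M5: √((170.78)² + (-38.34)²) = √(29165.8084 + 1469.9556) = 175.03 m
  → nearest: M2 (67.73 m)
R at (-161.31, -180.88):
  M1: √((228.96)² + (284.66)²) = √(52422.6816 + 81031.3156) = 365.31 m
  M2: √((155.60)² + (181.30)²) = √(24211.3600 + 32869.6900) = 238.92 m
  M3: √((218.54)² + (36.76)²) = √(47759.7316 + 1351.2976) = 221.61 m
  M4: √((118.34)² + (160.59)²) = √(14004.3556 + 25789.1481) = 199.48 m
  M5: √((287.61)² + (198.49)²) = √(82719.5121 + 39398.2801) = 349.45 m
  → nearest: M4 (199.48 m)
S at (-15.75, 54.16):
  M1: √((83.40)² + (49.62)²) = √(6955.5600 + 2462.1444) = 97.04 m
  M2: √((10.04)² + (-53.74)²) = √(100.8016 + 2887.9876) = 54.67 m
  M3: √((72.98)² + (-198.28)²) = √(5326.0804 + 39314.9584) = 211.28 m
  M4: √((-27.22)² + (-74.45)²) = √(740.9284 + 5542.8025) = 79.27 m
  M5: √((142.05)² + (-36.55)²) = √(20178.2025 + 1335.9025) = 146.68 m
  → nearest: M2 (54.67 m)
T at (98.52, 124.45):
  M1: √((-30.87)² + (-20.67)²) = √(952.9569 + 427.2489) = 37.15 m
  M2: √((-104.23)² + (-124.03)²) = √(10863.8929 + 15383.4409) = 162.01 m
  M3: √((-41.29)² + (-268.57)²) = √(1704.8641 + 72129.8449) = 271.73 m
  M4: √((-141.49)² + (-144.74)²) = √(20019.4201 + 20949.6676) = 202.41 m
  M5: √((27.78)² + (-106.84)²) = √(771.7284 + 11414.7856) = 110.39 m
  → nearest: M1 (37.15 m)

P→M4; Q→M2; R→M4; S→M2; T→M1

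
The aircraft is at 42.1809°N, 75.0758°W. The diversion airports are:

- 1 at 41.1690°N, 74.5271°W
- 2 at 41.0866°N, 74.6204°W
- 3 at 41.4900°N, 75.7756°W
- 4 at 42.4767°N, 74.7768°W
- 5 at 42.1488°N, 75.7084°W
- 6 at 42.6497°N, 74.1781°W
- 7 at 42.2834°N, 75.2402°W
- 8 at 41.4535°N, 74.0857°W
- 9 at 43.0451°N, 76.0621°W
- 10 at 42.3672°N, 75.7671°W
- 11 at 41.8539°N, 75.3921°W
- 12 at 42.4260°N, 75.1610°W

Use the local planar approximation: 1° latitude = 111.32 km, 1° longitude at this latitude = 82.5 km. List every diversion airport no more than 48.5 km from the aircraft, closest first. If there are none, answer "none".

7, 12, 4, 11

Distances from 42.1809°N, 75.0758°W:
1: 121.4002 km
2: 127.4796 km
3: 96.1689 km
4: 41.1433 km
5: 52.3117 km
6: 90.6001 km
7: 17.7243 km
8: 115.0173 km
9: 126.0000 km
10: 60.6859 km
11: 44.7886 km
12: 28.1754 km
Threshold 48.5 km: 7 (17.7243 km), 12 (28.1754 km), 4 (41.1433 km), 11 (44.7886 km) are within range.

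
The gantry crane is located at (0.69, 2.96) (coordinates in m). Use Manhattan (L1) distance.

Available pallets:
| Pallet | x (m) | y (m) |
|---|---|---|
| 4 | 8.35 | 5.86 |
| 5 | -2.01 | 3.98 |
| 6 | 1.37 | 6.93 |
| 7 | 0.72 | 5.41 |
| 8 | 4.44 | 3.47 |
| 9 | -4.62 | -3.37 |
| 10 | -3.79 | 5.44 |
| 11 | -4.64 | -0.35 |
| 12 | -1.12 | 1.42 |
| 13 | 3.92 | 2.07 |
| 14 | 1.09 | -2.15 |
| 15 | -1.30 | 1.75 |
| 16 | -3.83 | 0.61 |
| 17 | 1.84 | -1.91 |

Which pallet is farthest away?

Distances from (0.69, 2.96):
4: 10.56 m
5: 3.72 m
6: 4.65 m
7: 2.48 m
8: 4.26 m
9: 11.64 m
10: 6.96 m
11: 8.64 m
12: 3.35 m
13: 4.12 m
14: 5.51 m
15: 3.20 m
16: 6.87 m
17: 6.02 m
Maximum: 9 at 11.64 m.

9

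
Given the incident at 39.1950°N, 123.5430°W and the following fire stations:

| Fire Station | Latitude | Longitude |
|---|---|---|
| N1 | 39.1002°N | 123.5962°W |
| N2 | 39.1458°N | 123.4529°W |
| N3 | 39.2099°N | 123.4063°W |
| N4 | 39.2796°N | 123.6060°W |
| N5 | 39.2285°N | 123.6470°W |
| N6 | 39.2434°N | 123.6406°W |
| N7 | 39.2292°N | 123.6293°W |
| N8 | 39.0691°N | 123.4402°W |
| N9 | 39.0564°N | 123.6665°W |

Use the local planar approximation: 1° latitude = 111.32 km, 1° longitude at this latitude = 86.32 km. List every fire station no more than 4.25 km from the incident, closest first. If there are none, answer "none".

none

Distances from 39.1950°N, 123.5430°W:
N1: √((-0.0948·111.32)² + (-0.0532·86.32)²) = √(111.368679 + 21.088521) = 11.5090 km
N2: √((-0.0492·111.32)² + (0.0901·86.32)²) = √(29.996916 + 60.488449) = 9.5124 km
N3: √((0.0149·111.32)² + (0.1367·86.32)²) = √(2.751180 + 139.238678) = 11.9159 km
N4: √((0.0846·111.32)² + (-0.0630·86.32)²) = √(88.692546 + 29.573584) = 10.8750 km
N5: √((0.0335·111.32)² + (-0.1040·86.32)²) = √(13.907082 + 80.591556) = 9.7210 km
N6: √((0.0484·111.32)² + (-0.0976·86.32)²) = √(29.029337 + 70.977794) = 10.0004 km
N7: √((0.0342·111.32)² + (-0.0863·86.32)²) = √(14.494345 + 55.493799) = 8.3659 km
N8: √((-0.1259·111.32)² + (0.1028·86.32)²) = √(196.425495 + 78.742481) = 16.5882 km
N9: √((-0.1386·111.32)² + (-0.1235·86.32)²) = √(238.052560 + 113.646687) = 18.7536 km
Threshold 4.25 km: none within range.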